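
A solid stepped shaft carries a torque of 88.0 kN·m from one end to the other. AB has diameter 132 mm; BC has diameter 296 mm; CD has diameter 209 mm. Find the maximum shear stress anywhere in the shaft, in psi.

28300 psi

Under the same torque, τ_max = 16T/(πd³) is largest where d is smallest — segment AB (d = 132 mm).
τ_max = 16·88000/(π·(0.132)³) = 1.949×10^8 Pa.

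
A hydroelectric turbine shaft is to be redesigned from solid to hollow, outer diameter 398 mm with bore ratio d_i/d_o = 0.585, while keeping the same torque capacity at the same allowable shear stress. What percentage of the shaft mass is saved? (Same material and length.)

28.5 %

Equal τ_max and T ⇒ the solid shaft needs d_s³ = d_o³(1−k⁴), so d_s = 398·(1−0.585⁴)^(1/3) = 381.8 mm.
Area ratio A_h/A_s = d_o²(1−k²)/d_s² = (1−k²)/(1−k⁴)^(2/3) = 0.7147.
Mass saving = 1 − 0.7147 = 28.5 %.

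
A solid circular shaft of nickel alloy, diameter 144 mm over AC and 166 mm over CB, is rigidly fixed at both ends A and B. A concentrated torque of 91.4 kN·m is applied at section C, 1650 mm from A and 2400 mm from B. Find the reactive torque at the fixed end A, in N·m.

Compatibility: T_A·a/J_AC = T_B·b/J_CB with T_A + T_B = T₀.
J_AC = 4.22×10^-5 m⁴, J_CB = 7.45×10^-5 m⁴, so T_A = T₀·(J_AC/a)/((J_AC/a)+(J_CB/b)) = 41280 N·m, T_B = 50120 N·m.

41300 N·m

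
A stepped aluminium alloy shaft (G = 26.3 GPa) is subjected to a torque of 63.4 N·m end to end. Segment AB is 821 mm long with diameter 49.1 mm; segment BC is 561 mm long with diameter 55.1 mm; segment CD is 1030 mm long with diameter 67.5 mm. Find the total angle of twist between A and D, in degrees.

J_AB = π(0.0491)⁴/32 = 5.71×10^-7 m⁴; J_BC = π(0.0551)⁴/32 = 9.05×10^-7 m⁴; J_CD = π(0.0675)⁴/32 = 2.04×10^-6 m⁴.
θ = (T/G)·Σ L_i/J_i = (63.40/26.3×10⁹)·(0.821/5.71×10^-7 + 0.561/9.05×10^-7 + 1.03/2.04×10^-6) = 6.181×10^-3 rad.

0.354°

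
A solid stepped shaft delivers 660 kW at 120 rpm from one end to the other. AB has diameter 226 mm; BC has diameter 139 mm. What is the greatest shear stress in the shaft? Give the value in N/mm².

99.6 N/mm²

ω = 2π·120/60 = 12.57 rad/s, so T = P/ω = 660×10³ / 12.57 = 52520 N·m.
Under the same torque, τ_max = 16T/(πd³) is largest where d is smallest — segment BC (d = 139 mm).
τ_max = 16·52520/(π·(0.139)³) = 9.960×10^7 Pa.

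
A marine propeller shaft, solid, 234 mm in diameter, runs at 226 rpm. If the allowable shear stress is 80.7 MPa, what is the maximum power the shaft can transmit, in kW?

4800 kW

J = πd⁴/32 = π(0.234)⁴/32 = 2.943×10^-4 m⁴.
T_max = τ_allow·J/r = 8.07×10^7 × 2.943×10^-4 / 0.117 = 203000 N·m.
ω = 2π·226/60 = 23.67 rad/s, so P_max = T_max·ω = 4.805×10^6 W.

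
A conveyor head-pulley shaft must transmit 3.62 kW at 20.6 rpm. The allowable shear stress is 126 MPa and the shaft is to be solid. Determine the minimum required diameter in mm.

ω = 2π·20.6/60 = 2.157 rad/s, so T = P/ω = 3.62×10³ / 2.157 = 1678 N·m.
For a solid shaft τ_max = 16T/(πd³), so d = (16T/(π τ_allow))^(1/3) = (16·1678/(π·1.26×10^8))^(1/3) = 0.04078 m.

40.8 mm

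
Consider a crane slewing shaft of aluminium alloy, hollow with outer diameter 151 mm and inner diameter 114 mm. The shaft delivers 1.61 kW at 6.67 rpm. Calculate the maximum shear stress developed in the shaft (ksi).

0.732 ksi

ω = 2π·6.67/60 = 0.6985 rad/s, so T = P/ω = 1.61×10³ / 0.6985 = 2305 N·m.
J = π(d_o⁴ − d_i⁴)/32 = π(0.151⁴ − 0.114⁴)/32 = 3.446×10^-5 m⁴.
τ_max = T·r/J = 2305 × 0.0755 / 3.446×10^-5 = 5.050×10^6 Pa.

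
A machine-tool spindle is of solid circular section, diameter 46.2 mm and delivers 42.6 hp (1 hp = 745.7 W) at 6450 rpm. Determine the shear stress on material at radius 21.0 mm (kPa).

2210 kPa

ω = 2π·6450/60 = 675.4 rad/s, so T = P/ω = 42.6×745.7 / 675.4 = 47.03 N·m.
J = πd⁴/32 = π(0.0462)⁴/32 = 4.473×10^-7 m⁴.
Shear stress varies linearly with radius: τ = T·r/J = 47.03 × 0.0210 / 4.473×10^-7 = 2.208×10^6 Pa.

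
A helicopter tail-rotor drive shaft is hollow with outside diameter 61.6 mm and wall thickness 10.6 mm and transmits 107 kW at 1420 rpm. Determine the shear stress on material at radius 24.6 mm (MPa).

ω = 2π·1420/60 = 148.7 rad/s, so T = P/ω = 107×10³ / 148.7 = 719.6 N·m.
J = π(d_o⁴ − d_i⁴)/32 = π(0.0616⁴ − 0.0404⁴)/32 = 1.152×10^-6 m⁴.
Shear stress varies linearly with radius: τ = T·r/J = 719.6 × 0.0246 / 1.152×10^-6 = 1.536×10^7 Pa.

15.4 MPa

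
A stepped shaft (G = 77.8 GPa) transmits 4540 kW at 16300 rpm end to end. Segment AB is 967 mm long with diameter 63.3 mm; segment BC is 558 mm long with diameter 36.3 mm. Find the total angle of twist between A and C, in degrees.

ω = 2π·16300/60 = 1707 rad/s, so T = P/ω = 4540×10³ / 1707 = 2660 N·m.
J_AB = π(0.0633)⁴/32 = 1.58×10^-6 m⁴; J_BC = π(0.0363)⁴/32 = 1.70×10^-7 m⁴.
θ = (T/G)·Σ L_i/J_i = (2660/77.8×10⁹)·(0.967/1.58×10^-6 + 0.558/1.70×10^-7) = 0.1329 rad.

7.61°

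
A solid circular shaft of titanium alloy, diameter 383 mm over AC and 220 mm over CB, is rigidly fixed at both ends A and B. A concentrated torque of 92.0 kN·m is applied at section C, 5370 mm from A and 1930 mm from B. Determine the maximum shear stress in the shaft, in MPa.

Compatibility: T_A·a/J_AC = T_B·b/J_CB with T_A + T_B = T₀.
J_AC = 2.11×10^-3 m⁴, J_CB = 2.30×10^-4 m⁴, so T_A = T₀·(J_AC/a)/((J_AC/a)+(J_CB/b)) = 70610 N·m, T_B = 21390 N·m.
τ in each portion: τ_AC = 6.40×10^6 Pa, τ_CB = 1.02×10^7 Pa; maximum is in CB.
τ_max = T_CB·r/J = 21390·0.110/2.30×10^-4 = 1.023×10^7 Pa.

10.2 MPa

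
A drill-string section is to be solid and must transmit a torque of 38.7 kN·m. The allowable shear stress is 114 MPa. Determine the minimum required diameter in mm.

For a solid shaft τ_max = 16T/(πd³), so d = (16T/(π τ_allow))^(1/3) = (16·38700/(π·1.14×10^8))^(1/3) = 0.1200 m.

120 mm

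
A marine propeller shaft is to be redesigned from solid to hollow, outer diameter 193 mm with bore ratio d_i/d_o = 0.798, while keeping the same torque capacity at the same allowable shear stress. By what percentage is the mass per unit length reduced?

48.6 %

Equal τ_max and T ⇒ the solid shaft needs d_s³ = d_o³(1−k⁴), so d_s = 193·(1−0.798⁴)^(1/3) = 162.3 mm.
Area ratio A_h/A_s = d_o²(1−k²)/d_s² = (1−k²)/(1−k⁴)^(2/3) = 0.5137.
Mass saving = 1 − 0.5137 = 48.6 %.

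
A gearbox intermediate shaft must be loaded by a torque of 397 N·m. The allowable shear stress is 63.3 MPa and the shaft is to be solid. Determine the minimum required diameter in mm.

For a solid shaft τ_max = 16T/(πd³), so d = (16T/(π τ_allow))^(1/3) = (16·397.0/(π·6.33×10^7))^(1/3) = 0.03173 m.

31.7 mm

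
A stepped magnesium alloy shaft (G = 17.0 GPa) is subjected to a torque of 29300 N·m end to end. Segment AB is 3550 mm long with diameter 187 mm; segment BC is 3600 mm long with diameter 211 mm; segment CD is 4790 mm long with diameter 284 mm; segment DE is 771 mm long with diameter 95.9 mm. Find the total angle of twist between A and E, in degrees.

14.7°

J_AB = π(0.187)⁴/32 = 1.20×10^-4 m⁴; J_BC = π(0.211)⁴/32 = 1.95×10^-4 m⁴; J_CD = π(0.284)⁴/32 = 6.39×10^-4 m⁴; J_DE = π(0.0959)⁴/32 = 8.30×10^-6 m⁴.
θ = (T/G)·Σ L_i/J_i = (29300/17.0×10⁹)·(3.55/1.20×10^-4 + 3.60/1.95×10^-4 + 4.79/6.39×10^-4 + 0.771/8.30×10^-6) = 0.2558 rad.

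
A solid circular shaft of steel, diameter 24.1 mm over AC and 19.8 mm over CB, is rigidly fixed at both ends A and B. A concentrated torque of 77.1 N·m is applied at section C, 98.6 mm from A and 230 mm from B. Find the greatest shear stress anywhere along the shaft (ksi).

3.40 ksi

Compatibility: T_A·a/J_AC = T_B·b/J_CB with T_A + T_B = T₀.
J_AC = 3.31×10^-8 m⁴, J_CB = 1.51×10^-8 m⁴, so T_A = T₀·(J_AC/a)/((J_AC/a)+(J_CB/b)) = 64.50 N·m, T_B = 12.60 N·m.
τ in each portion: τ_AC = 2.35×10^7 Pa, τ_CB = 8.27×10^6 Pa; maximum is in AC.
τ_max = T_AC·r/J = 64.50·0.0120/3.31×10^-8 = 2.347×10^7 Pa.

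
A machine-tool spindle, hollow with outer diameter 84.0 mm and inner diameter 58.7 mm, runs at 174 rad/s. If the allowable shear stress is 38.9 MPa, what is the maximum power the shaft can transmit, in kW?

600 kW

J = π(d_o⁴ − d_i⁴)/32 = π(0.0840⁴ − 0.0587⁴)/32 = 3.722×10^-6 m⁴.
T_max = τ_allow·J/r = 3.89×10^7 × 3.722×10^-6 / 0.0420 = 3447 N·m.
ω = 174 rad/s, so P_max = T_max·ω = 5.999×10^5 W.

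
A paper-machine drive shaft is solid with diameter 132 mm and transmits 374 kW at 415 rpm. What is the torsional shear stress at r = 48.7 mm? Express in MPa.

14.1 MPa

ω = 2π·415/60 = 43.46 rad/s, so T = P/ω = 374×10³ / 43.46 = 8606 N·m.
J = πd⁴/32 = π(0.132)⁴/32 = 2.981×10^-5 m⁴.
Shear stress varies linearly with radius: τ = T·r/J = 8606 × 0.0487 / 2.981×10^-5 = 1.406×10^7 Pa.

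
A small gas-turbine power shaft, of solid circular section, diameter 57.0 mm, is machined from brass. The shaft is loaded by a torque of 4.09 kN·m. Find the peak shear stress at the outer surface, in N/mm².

112 N/mm²

J = πd⁴/32 = π(0.0570)⁴/32 = 1.036×10^-6 m⁴.
τ_max = T·r/J = 4090 × 0.0285 / 1.036×10^-6 = 1.125×10^8 Pa.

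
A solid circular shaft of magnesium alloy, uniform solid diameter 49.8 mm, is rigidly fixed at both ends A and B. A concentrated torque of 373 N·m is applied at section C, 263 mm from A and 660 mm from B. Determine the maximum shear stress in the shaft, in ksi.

1.60 ksi

With uniform GJ and both ends fixed, compatibility θ_AC = θ_CB gives T_A·a = T_B·b, together with T_A + T_B = T₀.
T_A = T₀·b/(a+b) = 373.0·660/923.0 = 266.7 N·m; T_B = 106.3 N·m.
τ in each portion: τ_AC = 1.10×10^7 Pa, τ_CB = 4.38×10^6 Pa; maximum is in AC.
τ_max = T_AC·r/J = 266.7·0.0249/6.04×10^-7 = 1.100×10^7 Pa.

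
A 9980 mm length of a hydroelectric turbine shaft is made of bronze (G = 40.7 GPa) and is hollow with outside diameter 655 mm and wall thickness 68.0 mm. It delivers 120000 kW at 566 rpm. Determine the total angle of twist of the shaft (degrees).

2.60°

ω = 2π·566/60 = 59.27 rad/s, so T = P/ω = 120000×10³ / 59.27 = 2.025e6 N·m.
J = π(d_o⁴ − d_i⁴)/32 = π(0.655⁴ − 0.519⁴)/32 = 0.01095 m⁴.
θ = T·L/(G·J) = 2.025e6 × 9.98 / (40.7×10⁹ × 0.01095) = 0.04535 rad.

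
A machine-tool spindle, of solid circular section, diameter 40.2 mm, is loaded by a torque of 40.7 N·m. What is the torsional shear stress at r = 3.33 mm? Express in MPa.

J = πd⁴/32 = π(0.0402)⁴/32 = 2.564×10^-7 m⁴.
Shear stress varies linearly with radius: τ = T·r/J = 40.70 × 0.00333 / 2.564×10^-7 = 5.286×10^5 Pa.

0.529 MPa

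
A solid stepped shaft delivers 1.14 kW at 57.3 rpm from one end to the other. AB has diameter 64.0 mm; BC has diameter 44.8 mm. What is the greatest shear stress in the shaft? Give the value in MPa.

10.8 MPa

ω = 2π·57.3/60 = 6.000 rad/s, so T = P/ω = 1.14×10³ / 6.000 = 190.0 N·m.
Under the same torque, τ_max = 16T/(πd³) is largest where d is smallest — segment BC (d = 44.8 mm).
τ_max = 16·190.0/(π·(0.0448)³) = 1.076×10^7 Pa.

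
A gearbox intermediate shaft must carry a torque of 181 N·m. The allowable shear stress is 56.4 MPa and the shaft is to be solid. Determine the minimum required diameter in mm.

For a solid shaft τ_max = 16T/(πd³), so d = (16T/(π τ_allow))^(1/3) = (16·181.0/(π·5.64×10^7))^(1/3) = 0.02538 m.

25.4 mm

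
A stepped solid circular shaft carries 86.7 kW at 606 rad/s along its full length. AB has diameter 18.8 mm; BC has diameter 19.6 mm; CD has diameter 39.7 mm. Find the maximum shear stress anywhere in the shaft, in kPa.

110000 kPa

ω = 606 rad/s, so T = P/ω = 86.7×10³ / 606.0 = 143.1 N·m.
Under the same torque, τ_max = 16T/(πd³) is largest where d is smallest — segment AB (d = 18.8 mm).
τ_max = 16·143.1/(π·(0.0188)³) = 1.097×10^8 Pa.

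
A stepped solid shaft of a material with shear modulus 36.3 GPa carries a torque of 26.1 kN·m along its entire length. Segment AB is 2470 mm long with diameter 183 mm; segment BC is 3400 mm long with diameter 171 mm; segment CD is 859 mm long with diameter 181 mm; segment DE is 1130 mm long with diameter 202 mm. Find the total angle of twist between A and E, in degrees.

J_AB = π(0.183)⁴/32 = 1.10×10^-4 m⁴; J_BC = π(0.171)⁴/32 = 8.39×10^-5 m⁴; J_CD = π(0.181)⁴/32 = 1.05×10^-4 m⁴; J_DE = π(0.202)⁴/32 = 1.63×10^-4 m⁴.
θ = (T/G)·Σ L_i/J_i = (26100/36.3×10⁹)·(2.47/1.10×10^-4 + 3.40/8.39×10^-5 + 0.859/1.05×10^-4 + 1.13/1.63×10^-4) = 0.05608 rad.

3.21°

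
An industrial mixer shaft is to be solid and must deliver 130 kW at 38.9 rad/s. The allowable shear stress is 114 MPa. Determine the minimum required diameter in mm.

ω = 38.9 rad/s, so T = P/ω = 130×10³ / 38.90 = 3342 N·m.
For a solid shaft τ_max = 16T/(πd³), so d = (16T/(π τ_allow))^(1/3) = (16·3342/(π·1.14×10^8))^(1/3) = 0.05305 m.

53.1 mm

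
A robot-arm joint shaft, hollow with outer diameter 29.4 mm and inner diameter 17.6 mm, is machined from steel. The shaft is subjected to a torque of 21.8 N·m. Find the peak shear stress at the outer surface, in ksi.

J = π(d_o⁴ − d_i⁴)/32 = π(0.0294⁴ − 0.0176⁴)/32 = 6.393×10^-8 m⁴.
τ_max = T·r/J = 21.80 × 0.0147 / 6.393×10^-8 = 5.013×10^6 Pa.

0.727 ksi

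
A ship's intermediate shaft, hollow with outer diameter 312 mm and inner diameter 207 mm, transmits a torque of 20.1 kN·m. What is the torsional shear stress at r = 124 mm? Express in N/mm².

J = π(d_o⁴ − d_i⁴)/32 = π(0.312⁴ − 0.207⁴)/32 = 7.500×10^-4 m⁴.
Shear stress varies linearly with radius: τ = T·r/J = 20100 × 0.124 / 7.500×10^-4 = 3.323×10^6 Pa.

3.32 N/mm²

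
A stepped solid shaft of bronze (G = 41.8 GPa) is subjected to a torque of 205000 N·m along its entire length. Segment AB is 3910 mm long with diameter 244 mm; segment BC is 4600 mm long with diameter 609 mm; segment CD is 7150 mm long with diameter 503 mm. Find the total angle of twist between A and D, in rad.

J_AB = π(0.244)⁴/32 = 3.48×10^-4 m⁴; J_BC = π(0.609)⁴/32 = 0.0135 m⁴; J_CD = π(0.503)⁴/32 = 6.28×10^-3 m⁴.
θ = (T/G)·Σ L_i/J_i = (205000/41.8×10⁹)·(3.91/3.48×10^-4 + 4.60/0.0135 + 7.15/6.28×10^-3) = 0.06236 rad.

0.0624 rad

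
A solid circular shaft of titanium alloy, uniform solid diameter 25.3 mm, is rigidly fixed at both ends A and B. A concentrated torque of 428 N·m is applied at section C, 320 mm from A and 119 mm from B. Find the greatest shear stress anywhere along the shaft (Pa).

9.81e7 Pa

With uniform GJ and both ends fixed, compatibility θ_AC = θ_CB gives T_A·a = T_B·b, together with T_A + T_B = T₀.
T_A = T₀·b/(a+b) = 428.0·119/439.0 = 116.0 N·m; T_B = 312.0 N·m.
τ in each portion: τ_AC = 3.65×10^7 Pa, τ_CB = 9.81×10^7 Pa; maximum is in CB.
τ_max = T_CB·r/J = 312.0·0.0126/4.02×10^-8 = 9.812×10^7 Pa.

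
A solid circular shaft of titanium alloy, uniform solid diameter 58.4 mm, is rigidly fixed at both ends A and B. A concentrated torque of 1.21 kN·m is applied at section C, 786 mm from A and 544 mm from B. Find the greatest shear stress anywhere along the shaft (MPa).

With uniform GJ and both ends fixed, compatibility θ_AC = θ_CB gives T_A·a = T_B·b, together with T_A + T_B = T₀.
T_A = T₀·b/(a+b) = 1210·544/1330 = 494.9 N·m; T_B = 715.1 N·m.
τ in each portion: τ_AC = 1.27×10^7 Pa, τ_CB = 1.83×10^7 Pa; maximum is in CB.
τ_max = T_CB·r/J = 715.1·0.0292/1.14×10^-6 = 1.828×10^7 Pa.

18.3 MPa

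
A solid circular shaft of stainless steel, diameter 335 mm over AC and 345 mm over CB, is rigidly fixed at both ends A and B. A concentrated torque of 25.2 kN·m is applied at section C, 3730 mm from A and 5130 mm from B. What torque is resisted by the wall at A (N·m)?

13900 N·m

Compatibility: T_A·a/J_AC = T_B·b/J_CB with T_A + T_B = T₀.
J_AC = 1.24×10^-3 m⁴, J_CB = 1.39×10^-3 m⁴, so T_A = T₀·(J_AC/a)/((J_AC/a)+(J_CB/b)) = 13860 N·m, T_B = 11340 N·m.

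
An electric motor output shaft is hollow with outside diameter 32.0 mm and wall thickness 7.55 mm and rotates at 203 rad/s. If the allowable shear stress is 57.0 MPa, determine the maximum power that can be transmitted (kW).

J = π(d_o⁴ − d_i⁴)/32 = π(0.0320⁴ − 0.0169⁴)/32 = 9.494×10^-8 m⁴.
T_max = τ_allow·J/r = 5.70×10^7 × 9.494×10^-8 / 0.0160 = 338.2 N·m.
ω = 203 rad/s, so P_max = T_max·ω = 6.866×10^4 W.

68.7 kW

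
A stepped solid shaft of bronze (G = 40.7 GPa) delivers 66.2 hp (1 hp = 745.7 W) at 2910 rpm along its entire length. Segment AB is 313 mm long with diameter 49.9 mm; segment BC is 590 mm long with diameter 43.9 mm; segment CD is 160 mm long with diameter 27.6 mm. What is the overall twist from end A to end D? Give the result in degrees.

1.13°

ω = 2π·2910/60 = 304.7 rad/s, so T = P/ω = 66.2×745.7 / 304.7 = 162.0 N·m.
J_AB = π(0.0499)⁴/32 = 6.09×10^-7 m⁴; J_BC = π(0.0439)⁴/32 = 3.65×10^-7 m⁴; J_CD = π(0.0276)⁴/32 = 5.70×10^-8 m⁴.
θ = (T/G)·Σ L_i/J_i = (162.0/40.7×10⁹)·(0.313/6.09×10^-7 + 0.590/3.65×10^-7 + 0.160/5.70×10^-8) = 0.01967 rad.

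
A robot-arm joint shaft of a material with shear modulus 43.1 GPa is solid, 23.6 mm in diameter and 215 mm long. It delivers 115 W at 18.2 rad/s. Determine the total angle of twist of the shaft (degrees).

0.0593°

ω = 18.2 rad/s, so T = P/ω = 115 / 18.20 = 6.319 N·m.
J = πd⁴/32 = π(0.0236)⁴/32 = 3.045×10^-8 m⁴.
θ = T·L/(G·J) = 6.319 × 0.215 / (43.1×10⁹ × 3.045×10^-8) = 1.035×10^-3 rad.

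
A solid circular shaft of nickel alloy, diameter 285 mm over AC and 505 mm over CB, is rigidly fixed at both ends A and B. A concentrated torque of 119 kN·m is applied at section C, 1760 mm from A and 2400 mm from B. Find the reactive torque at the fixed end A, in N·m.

14500 N·m

Compatibility: T_A·a/J_AC = T_B·b/J_CB with T_A + T_B = T₀.
J_AC = 6.48×10^-4 m⁴, J_CB = 6.39×10^-3 m⁴, so T_A = T₀·(J_AC/a)/((J_AC/a)+(J_CB/b)) = 14460 N·m, T_B = 104500 N·m.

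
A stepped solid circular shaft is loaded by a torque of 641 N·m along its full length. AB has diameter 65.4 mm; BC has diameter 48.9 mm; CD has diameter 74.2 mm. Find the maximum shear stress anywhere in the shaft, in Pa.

Under the same torque, τ_max = 16T/(πd³) is largest where d is smallest — segment BC (d = 48.9 mm).
τ_max = 16·641.0/(π·(0.0489)³) = 2.792×10^7 Pa.

2.79e7 Pa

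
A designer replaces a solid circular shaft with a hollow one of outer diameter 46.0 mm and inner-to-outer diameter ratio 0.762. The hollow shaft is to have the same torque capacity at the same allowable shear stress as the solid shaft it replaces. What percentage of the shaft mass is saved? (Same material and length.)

44.8 %

Equal τ_max and T ⇒ the solid shaft needs d_s³ = d_o³(1−k⁴), so d_s = 46.0·(1−0.762⁴)^(1/3) = 40.11 mm.
Area ratio A_h/A_s = d_o²(1−k²)/d_s² = (1−k²)/(1−k⁴)^(2/3) = 0.5516.
Mass saving = 1 − 0.5516 = 44.8 %.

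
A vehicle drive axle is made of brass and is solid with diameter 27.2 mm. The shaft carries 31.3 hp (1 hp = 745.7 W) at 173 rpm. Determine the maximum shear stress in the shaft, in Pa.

3.26e8 Pa

ω = 2π·173/60 = 18.12 rad/s, so T = P/ω = 31.3×745.7 / 18.12 = 1288 N·m.
J = πd⁴/32 = π(0.0272)⁴/32 = 5.374×10^-8 m⁴.
τ_max = T·r/J = 1288 × 0.0136 / 5.374×10^-8 = 3.261×10^8 Pa.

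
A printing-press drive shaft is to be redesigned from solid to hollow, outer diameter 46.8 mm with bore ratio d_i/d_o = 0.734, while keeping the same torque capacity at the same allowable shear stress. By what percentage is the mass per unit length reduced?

42.0 %

Equal τ_max and T ⇒ the solid shaft needs d_s³ = d_o³(1−k⁴), so d_s = 46.8·(1−0.734⁴)^(1/3) = 41.75 mm.
Area ratio A_h/A_s = d_o²(1−k²)/d_s² = (1−k²)/(1−k⁴)^(2/3) = 0.5797.
Mass saving = 1 − 0.5797 = 42.0 %.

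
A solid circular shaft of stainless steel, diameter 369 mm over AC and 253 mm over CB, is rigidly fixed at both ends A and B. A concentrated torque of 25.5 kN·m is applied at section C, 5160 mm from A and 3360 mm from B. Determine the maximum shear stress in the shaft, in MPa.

2.03 MPa

Compatibility: T_A·a/J_AC = T_B·b/J_CB with T_A + T_B = T₀.
J_AC = 1.82×10^-3 m⁴, J_CB = 4.02×10^-4 m⁴, so T_A = T₀·(J_AC/a)/((J_AC/a)+(J_CB/b)) = 19040 N·m, T_B = 6461 N·m.
τ in each portion: τ_AC = 1.93×10^6 Pa, τ_CB = 2.03×10^6 Pa; maximum is in CB.
τ_max = T_CB·r/J = 6461·0.127/4.02×10^-4 = 2.032×10^6 Pa.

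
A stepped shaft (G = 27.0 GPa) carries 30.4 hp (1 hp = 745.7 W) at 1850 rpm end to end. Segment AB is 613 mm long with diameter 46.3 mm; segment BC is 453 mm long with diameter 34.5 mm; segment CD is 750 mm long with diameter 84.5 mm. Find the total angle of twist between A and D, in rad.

0.0207 rad

ω = 2π·1850/60 = 193.7 rad/s, so T = P/ω = 30.4×745.7 / 193.7 = 117.0 N·m.
J_AB = π(0.0463)⁴/32 = 4.51×10^-7 m⁴; J_BC = π(0.0345)⁴/32 = 1.39×10^-7 m⁴; J_CD = π(0.0845)⁴/32 = 5.01×10^-6 m⁴.
θ = (T/G)·Σ L_i/J_i = (117.0/27.0×10⁹)·(0.613/4.51×10^-7 + 0.453/1.39×10^-7 + 0.750/5.01×10^-6) = 0.02065 rad.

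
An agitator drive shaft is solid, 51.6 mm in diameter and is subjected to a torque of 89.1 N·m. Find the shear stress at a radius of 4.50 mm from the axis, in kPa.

576 kPa

J = πd⁴/32 = π(0.0516)⁴/32 = 6.960×10^-7 m⁴.
Shear stress varies linearly with radius: τ = T·r/J = 89.10 × 0.00450 / 6.960×10^-7 = 5.761×10^5 Pa.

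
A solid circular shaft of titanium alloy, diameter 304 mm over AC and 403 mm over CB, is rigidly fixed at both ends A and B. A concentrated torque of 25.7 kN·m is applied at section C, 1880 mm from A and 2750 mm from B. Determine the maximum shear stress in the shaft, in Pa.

1.50e6 Pa

Compatibility: T_A·a/J_AC = T_B·b/J_CB with T_A + T_B = T₀.
J_AC = 8.38×10^-4 m⁴, J_CB = 2.59×10^-3 m⁴, so T_A = T₀·(J_AC/a)/((J_AC/a)+(J_CB/b)) = 8260 N·m, T_B = 17440 N·m.
τ in each portion: τ_AC = 1.50×10^6 Pa, τ_CB = 1.36×10^6 Pa; maximum is in AC.
τ_max = T_AC·r/J = 8260·0.152/8.38×10^-4 = 1.497×10^6 Pa.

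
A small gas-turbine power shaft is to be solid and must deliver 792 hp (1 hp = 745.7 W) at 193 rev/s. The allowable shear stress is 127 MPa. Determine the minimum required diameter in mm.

ω = 2π·193 = 1213 rad/s, so T = P/ω = 792×745.7 / 1213 = 487.0 N·m.
For a solid shaft τ_max = 16T/(πd³), so d = (16T/(π τ_allow))^(1/3) = (16·487.0/(π·1.27×10^8))^(1/3) = 0.02693 m.

26.9 mm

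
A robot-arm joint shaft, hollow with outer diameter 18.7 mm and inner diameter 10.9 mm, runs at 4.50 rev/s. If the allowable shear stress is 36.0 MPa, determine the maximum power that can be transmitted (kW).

J = π(d_o⁴ − d_i⁴)/32 = π(0.0187⁴ − 0.0109⁴)/32 = 1.062×10^-8 m⁴.
T_max = τ_allow·J/r = 3.60×10^7 × 1.062×10^-8 / 0.00935 = 40.89 N·m.
ω = 2π·4.50 = 28.27 rad/s, so P_max = T_max·ω = 1156 W.

1.16 kW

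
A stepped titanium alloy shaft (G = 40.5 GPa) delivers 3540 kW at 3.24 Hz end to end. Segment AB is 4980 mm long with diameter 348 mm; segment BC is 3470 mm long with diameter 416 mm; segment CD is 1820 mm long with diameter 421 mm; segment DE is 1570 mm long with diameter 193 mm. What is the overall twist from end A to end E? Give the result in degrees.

ω = 2π·3.24 = 20.36 rad/s, so T = P/ω = 3540×10³ / 20.36 = 173900 N·m.
J_AB = π(0.348)⁴/32 = 1.44×10^-3 m⁴; J_BC = π(0.416)⁴/32 = 2.94×10^-3 m⁴; J_CD = π(0.421)⁴/32 = 3.08×10^-3 m⁴; J_DE = π(0.193)⁴/32 = 1.36×10^-4 m⁴.
θ = (T/G)·Σ L_i/J_i = (173900/40.5×10⁹)·(4.98/1.44×10^-3 + 3.47/2.94×10^-3 + 1.82/3.08×10^-3 + 1.57/1.36×10^-4) = 0.07194 rad.

4.12°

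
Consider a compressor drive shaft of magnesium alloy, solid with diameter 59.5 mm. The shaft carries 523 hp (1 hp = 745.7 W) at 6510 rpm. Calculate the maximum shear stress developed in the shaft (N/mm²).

ω = 2π·6510/60 = 681.7 rad/s, so T = P/ω = 523×745.7 / 681.7 = 572.1 N·m.
J = πd⁴/32 = π(0.0595)⁴/32 = 1.230×10^-6 m⁴.
τ_max = T·r/J = 572.1 × 0.0297 / 1.230×10^-6 = 1.383×10^7 Pa.

13.8 N/mm²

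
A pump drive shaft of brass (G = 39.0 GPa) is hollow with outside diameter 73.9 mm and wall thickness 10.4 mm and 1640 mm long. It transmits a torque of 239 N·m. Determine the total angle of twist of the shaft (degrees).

0.268°

J = π(d_o⁴ − d_i⁴)/32 = π(0.0739⁴ − 0.0531⁴)/32 = 2.148×10^-6 m⁴.
θ = T·L/(G·J) = 239.0 × 1.64 / (39.0×10⁹ × 2.148×10^-6) = 4.680×10^-3 rad.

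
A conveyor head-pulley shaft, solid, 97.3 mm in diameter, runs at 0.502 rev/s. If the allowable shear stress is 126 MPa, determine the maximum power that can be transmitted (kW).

71.9 kW

J = πd⁴/32 = π(0.0973)⁴/32 = 8.799×10^-6 m⁴.
T_max = τ_allow·J/r = 1.26×10^8 × 8.799×10^-6 / 0.0486 = 22790 N·m.
ω = 2π·0.502 = 3.154 rad/s, so P_max = T_max·ω = 7.188×10^4 W.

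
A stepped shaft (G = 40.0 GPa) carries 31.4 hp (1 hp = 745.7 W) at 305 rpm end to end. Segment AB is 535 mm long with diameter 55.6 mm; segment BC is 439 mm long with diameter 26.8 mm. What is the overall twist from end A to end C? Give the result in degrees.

ω = 2π·305/60 = 31.94 rad/s, so T = P/ω = 31.4×745.7 / 31.94 = 733.1 N·m.
J_AB = π(0.0556)⁴/32 = 9.38×10^-7 m⁴; J_BC = π(0.0268)⁴/32 = 5.06×10^-8 m⁴.
θ = (T/G)·Σ L_i/J_i = (733.1/40.0×10⁹)·(0.535/9.38×10^-7 + 0.439/5.06×10^-8) = 0.1693 rad.

9.70°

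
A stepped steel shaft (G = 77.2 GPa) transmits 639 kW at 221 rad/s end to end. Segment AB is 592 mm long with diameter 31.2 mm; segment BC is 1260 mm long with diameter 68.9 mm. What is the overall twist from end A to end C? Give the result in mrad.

ω = 221 rad/s, so T = P/ω = 639×10³ / 221.0 = 2891 N·m.
J_AB = π(0.0312)⁴/32 = 9.30×10^-8 m⁴; J_BC = π(0.0689)⁴/32 = 2.21×10^-6 m⁴.
θ = (T/G)·Σ L_i/J_i = (2891/77.2×10⁹)·(0.592/9.30×10^-8 + 1.26/2.21×10^-6) = 0.2597 rad.

260 mrad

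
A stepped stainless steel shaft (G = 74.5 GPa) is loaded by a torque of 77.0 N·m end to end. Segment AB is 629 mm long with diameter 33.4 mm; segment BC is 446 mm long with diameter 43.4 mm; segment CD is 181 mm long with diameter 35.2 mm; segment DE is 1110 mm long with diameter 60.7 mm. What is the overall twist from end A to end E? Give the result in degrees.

J_AB = π(0.0334)⁴/32 = 1.22×10^-7 m⁴; J_BC = π(0.0434)⁴/32 = 3.48×10^-7 m⁴; J_CD = π(0.0352)⁴/32 = 1.51×10^-7 m⁴; J_DE = π(0.0607)⁴/32 = 1.33×10^-6 m⁴.
θ = (T/G)·Σ L_i/J_i = (77.00/74.5×10⁹)·(0.629/1.22×10^-7 + 0.446/3.48×10^-7 + 0.181/1.51×10^-7 + 1.11/1.33×10^-6) = 8.747×10^-3 rad.

0.501°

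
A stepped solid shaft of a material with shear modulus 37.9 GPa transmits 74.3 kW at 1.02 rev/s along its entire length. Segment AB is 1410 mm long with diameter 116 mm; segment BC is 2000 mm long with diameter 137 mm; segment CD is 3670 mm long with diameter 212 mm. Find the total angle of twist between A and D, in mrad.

47.6 mrad

ω = 2π·1.02 = 6.409 rad/s, so T = P/ω = 74.3×10³ / 6.409 = 11590 N·m.
J_AB = π(0.116)⁴/32 = 1.78×10^-5 m⁴; J_BC = π(0.137)⁴/32 = 3.46×10^-5 m⁴; J_CD = π(0.212)⁴/32 = 1.98×10^-4 m⁴.
θ = (T/G)·Σ L_i/J_i = (11590/37.9×10⁹)·(1.41/1.78×10^-5 + 2.00/3.46×10^-5 + 3.67/1.98×10^-4) = 0.04761 rad.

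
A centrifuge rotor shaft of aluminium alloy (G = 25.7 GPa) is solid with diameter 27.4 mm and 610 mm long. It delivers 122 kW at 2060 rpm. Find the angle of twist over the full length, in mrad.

243 mrad

ω = 2π·2060/60 = 215.7 rad/s, so T = P/ω = 122×10³ / 215.7 = 565.5 N·m.
J = πd⁴/32 = π(0.0274)⁴/32 = 5.534×10^-8 m⁴.
θ = T·L/(G·J) = 565.5 × 0.610 / (25.7×10⁹ × 5.534×10^-8) = 0.2426 rad.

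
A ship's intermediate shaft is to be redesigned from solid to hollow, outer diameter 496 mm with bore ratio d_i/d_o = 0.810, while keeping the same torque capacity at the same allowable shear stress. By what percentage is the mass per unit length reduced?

Equal τ_max and T ⇒ the solid shaft needs d_s³ = d_o³(1−k⁴), so d_s = 496·(1−0.810⁴)^(1/3) = 411.1 mm.
Area ratio A_h/A_s = d_o²(1−k²)/d_s² = (1−k²)/(1−k⁴)^(2/3) = 0.5005.
Mass saving = 1 − 0.5005 = 49.9 %.

49.9 %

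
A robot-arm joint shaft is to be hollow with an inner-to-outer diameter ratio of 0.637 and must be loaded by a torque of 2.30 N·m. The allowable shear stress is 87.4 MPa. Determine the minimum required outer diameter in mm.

5.43 mm

For a hollow shaft with d_i/d_o = 0.637: τ_max = 16T/(π d_o³ (1−k⁴)), so d_o = [16T/(π τ_allow (1−k⁴))]^(1/3) = [16·2.300/(π·8.74×10^7·0.8354)]^(1/3) = 0.005434 m.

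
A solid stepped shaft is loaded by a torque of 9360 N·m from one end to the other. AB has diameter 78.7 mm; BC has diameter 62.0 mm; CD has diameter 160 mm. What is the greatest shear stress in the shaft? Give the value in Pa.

2.00e8 Pa

Under the same torque, τ_max = 16T/(πd³) is largest where d is smallest — segment BC (d = 62.0 mm).
τ_max = 16·9360/(π·(0.0620)³) = 2.000×10^8 Pa.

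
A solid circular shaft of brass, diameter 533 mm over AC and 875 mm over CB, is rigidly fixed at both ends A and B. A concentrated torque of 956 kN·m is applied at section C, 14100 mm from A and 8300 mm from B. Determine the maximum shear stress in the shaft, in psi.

975 psi

Compatibility: T_A·a/J_AC = T_B·b/J_CB with T_A + T_B = T₀.
J_AC = 7.92×10^-3 m⁴, J_CB = 0.0575 m⁴, so T_A = T₀·(J_AC/a)/((J_AC/a)+(J_CB/b)) = 71670 N·m, T_B = 884300 N·m.
τ in each portion: τ_AC = 2.41×10^6 Pa, τ_CB = 6.72×10^6 Pa; maximum is in CB.
τ_max = T_CB·r/J = 884300·0.438/0.0575 = 6.723×10^6 Pa.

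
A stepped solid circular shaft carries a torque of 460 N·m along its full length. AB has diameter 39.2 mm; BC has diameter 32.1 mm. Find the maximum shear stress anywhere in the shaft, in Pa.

Under the same torque, τ_max = 16T/(πd³) is largest where d is smallest — segment BC (d = 32.1 mm).
τ_max = 16·460.0/(π·(0.0321)³) = 7.083×10^7 Pa.

7.08e7 Pa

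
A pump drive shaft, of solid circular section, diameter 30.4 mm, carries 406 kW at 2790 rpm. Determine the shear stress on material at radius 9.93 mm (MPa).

165 MPa

ω = 2π·2790/60 = 292.2 rad/s, so T = P/ω = 406×10³ / 292.2 = 1390 N·m.
J = πd⁴/32 = π(0.0304)⁴/32 = 8.385×10^-8 m⁴.
Shear stress varies linearly with radius: τ = T·r/J = 1390 × 0.00993 / 8.385×10^-8 = 1.646×10^8 Pa.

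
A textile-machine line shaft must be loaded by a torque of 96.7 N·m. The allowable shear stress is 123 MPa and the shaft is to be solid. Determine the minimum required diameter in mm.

For a solid shaft τ_max = 16T/(πd³), so d = (16T/(π τ_allow))^(1/3) = (16·96.70/(π·1.23×10^8))^(1/3) = 0.01588 m.

15.9 mm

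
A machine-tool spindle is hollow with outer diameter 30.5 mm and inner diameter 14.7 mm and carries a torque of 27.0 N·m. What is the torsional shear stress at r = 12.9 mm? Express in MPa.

4.33 MPa

J = π(d_o⁴ − d_i⁴)/32 = π(0.0305⁴ − 0.0147⁴)/32 = 8.037×10^-8 m⁴.
Shear stress varies linearly with radius: τ = T·r/J = 27.00 × 0.0129 / 8.037×10^-8 = 4.334×10^6 Pa.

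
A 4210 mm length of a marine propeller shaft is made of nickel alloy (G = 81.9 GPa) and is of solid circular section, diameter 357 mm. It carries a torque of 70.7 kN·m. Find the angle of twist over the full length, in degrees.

0.131°

J = πd⁴/32 = π(0.357)⁴/32 = 1.595×10^-3 m⁴.
θ = T·L/(G·J) = 70700 × 4.21 / (81.9×10⁹ × 1.595×10^-3) = 2.279×10^-3 rad.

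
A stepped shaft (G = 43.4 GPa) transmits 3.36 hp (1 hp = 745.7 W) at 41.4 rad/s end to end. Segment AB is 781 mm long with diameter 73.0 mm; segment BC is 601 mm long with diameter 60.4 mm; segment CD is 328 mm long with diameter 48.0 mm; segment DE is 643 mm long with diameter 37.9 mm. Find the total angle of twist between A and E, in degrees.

0.363°

ω = 41.4 rad/s, so T = P/ω = 3.36×745.7 / 41.40 = 60.52 N·m.
J_AB = π(0.0730)⁴/32 = 2.79×10^-6 m⁴; J_BC = π(0.0604)⁴/32 = 1.31×10^-6 m⁴; J_CD = π(0.0480)⁴/32 = 5.21×10^-7 m⁴; J_DE = π(0.0379)⁴/32 = 2.03×10^-7 m⁴.
θ = (T/G)·Σ L_i/J_i = (60.52/43.4×10⁹)·(0.781/2.79×10^-6 + 0.601/1.31×10^-6 + 0.328/5.21×10^-7 + 0.643/2.03×10^-7) = 6.336×10^-3 rad.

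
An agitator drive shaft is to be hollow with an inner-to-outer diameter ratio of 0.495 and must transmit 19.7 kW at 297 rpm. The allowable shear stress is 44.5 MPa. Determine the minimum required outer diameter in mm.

42.6 mm

ω = 2π·297/60 = 31.10 rad/s, so T = P/ω = 19.7×10³ / 31.10 = 633.4 N·m.
For a hollow shaft with d_i/d_o = 0.495: τ_max = 16T/(π d_o³ (1−k⁴)), so d_o = [16T/(π τ_allow (1−k⁴))]^(1/3) = [16·633.4/(π·4.45×10^7·0.9400)]^(1/3) = 0.04257 m.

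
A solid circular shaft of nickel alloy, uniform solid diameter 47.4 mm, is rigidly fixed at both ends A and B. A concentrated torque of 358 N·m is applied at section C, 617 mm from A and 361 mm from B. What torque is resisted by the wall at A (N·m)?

With uniform GJ and both ends fixed, compatibility θ_AC = θ_CB gives T_A·a = T_B·b, together with T_A + T_B = T₀.
T_A = T₀·b/(a+b) = 358.0·361/978.0 = 132.1 N·m; T_B = 225.9 N·m.

132 N·m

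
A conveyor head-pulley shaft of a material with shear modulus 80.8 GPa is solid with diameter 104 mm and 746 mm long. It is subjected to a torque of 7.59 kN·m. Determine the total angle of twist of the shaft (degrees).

J = πd⁴/32 = π(0.104)⁴/32 = 1.149×10^-5 m⁴.
θ = T·L/(G·J) = 7590 × 0.746 / (80.8×10⁹ × 1.149×10^-5) = 6.101×10^-3 rad.

0.350°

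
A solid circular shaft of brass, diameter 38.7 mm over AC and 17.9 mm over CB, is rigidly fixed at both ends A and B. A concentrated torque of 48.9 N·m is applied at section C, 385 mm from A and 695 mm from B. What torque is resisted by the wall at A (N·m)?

Compatibility: T_A·a/J_AC = T_B·b/J_CB with T_A + T_B = T₀.
J_AC = 2.20×10^-7 m⁴, J_CB = 1.01×10^-8 m⁴, so T_A = T₀·(J_AC/a)/((J_AC/a)+(J_CB/b)) = 47.69 N·m, T_B = 1.209 N·m.

47.7 N·m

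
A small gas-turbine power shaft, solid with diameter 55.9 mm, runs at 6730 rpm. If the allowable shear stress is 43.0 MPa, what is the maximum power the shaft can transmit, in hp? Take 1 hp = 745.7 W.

1390 hp

J = πd⁴/32 = π(0.0559)⁴/32 = 9.586×10^-7 m⁴.
T_max = τ_allow·J/r = 4.30×10^7 × 9.586×10^-7 / 0.0279 = 1475 N·m.
ω = 2π·6730/60 = 704.8 rad/s, so P_max = T_max·ω = 1.039×10^6 W.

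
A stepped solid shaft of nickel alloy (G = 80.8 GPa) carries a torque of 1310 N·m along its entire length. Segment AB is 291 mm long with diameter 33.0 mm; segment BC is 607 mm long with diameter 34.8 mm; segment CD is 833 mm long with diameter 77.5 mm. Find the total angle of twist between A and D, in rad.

J_AB = π(0.0330)⁴/32 = 1.16×10^-7 m⁴; J_BC = π(0.0348)⁴/32 = 1.44×10^-7 m⁴; J_CD = π(0.0775)⁴/32 = 3.54×10^-6 m⁴.
θ = (T/G)·Σ L_i/J_i = (1310/80.8×10⁹)·(0.291/1.16×10^-7 + 0.607/1.44×10^-7 + 0.833/3.54×10^-6) = 0.1127 rad.

0.113 rad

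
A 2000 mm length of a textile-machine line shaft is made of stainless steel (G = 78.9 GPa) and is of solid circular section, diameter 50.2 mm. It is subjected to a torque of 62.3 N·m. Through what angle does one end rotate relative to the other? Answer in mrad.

J = πd⁴/32 = π(0.0502)⁴/32 = 6.235×10^-7 m⁴.
θ = T·L/(G·J) = 62.30 × 2.00 / (78.9×10⁹ × 6.235×10^-7) = 2.533×10^-3 rad.

2.53 mrad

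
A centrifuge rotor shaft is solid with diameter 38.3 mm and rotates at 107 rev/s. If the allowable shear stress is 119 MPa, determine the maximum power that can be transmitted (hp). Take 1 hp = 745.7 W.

1180 hp

J = πd⁴/32 = π(0.0383)⁴/32 = 2.112×10^-7 m⁴.
T_max = τ_allow·J/r = 1.19×10^8 × 2.112×10^-7 / 0.0191 = 1313 N·m.
ω = 2π·107 = 672.3 rad/s, so P_max = T_max·ω = 8.825×10^5 W.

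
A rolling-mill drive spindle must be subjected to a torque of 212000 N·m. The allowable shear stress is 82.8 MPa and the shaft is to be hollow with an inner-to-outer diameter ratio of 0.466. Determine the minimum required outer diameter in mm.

239 mm

For a hollow shaft with d_i/d_o = 0.466: τ_max = 16T/(π d_o³ (1−k⁴)), so d_o = [16T/(π τ_allow (1−k⁴))]^(1/3) = [16·212000/(π·8.28×10^7·0.9528)]^(1/3) = 0.2392 m.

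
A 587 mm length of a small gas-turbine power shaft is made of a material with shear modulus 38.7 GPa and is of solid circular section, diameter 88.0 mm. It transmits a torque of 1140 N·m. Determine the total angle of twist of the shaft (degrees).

0.168°

J = πd⁴/32 = π(0.0880)⁴/32 = 5.887×10^-6 m⁴.
θ = T·L/(G·J) = 1140 × 0.587 / (38.7×10⁹ × 5.887×10^-6) = 2.937×10^-3 rad.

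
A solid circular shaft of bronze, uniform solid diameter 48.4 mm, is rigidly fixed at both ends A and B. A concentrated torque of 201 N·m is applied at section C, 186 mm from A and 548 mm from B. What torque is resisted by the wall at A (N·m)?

150 N·m

With uniform GJ and both ends fixed, compatibility θ_AC = θ_CB gives T_A·a = T_B·b, together with T_A + T_B = T₀.
T_A = T₀·b/(a+b) = 201.0·548/734.0 = 150.1 N·m; T_B = 50.93 N·m.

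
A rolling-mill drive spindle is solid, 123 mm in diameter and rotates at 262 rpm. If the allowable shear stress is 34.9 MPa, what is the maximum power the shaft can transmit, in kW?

350 kW

J = πd⁴/32 = π(0.123)⁴/32 = 2.247×10^-5 m⁴.
T_max = τ_allow·J/r = 3.49×10^7 × 2.247×10^-5 / 0.0615 = 12750 N·m.
ω = 2π·262/60 = 27.44 rad/s, so P_max = T_max·ω = 3.499×10^5 W.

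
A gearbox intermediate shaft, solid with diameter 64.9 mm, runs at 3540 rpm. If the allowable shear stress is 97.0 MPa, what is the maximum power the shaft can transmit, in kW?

1930 kW

J = πd⁴/32 = π(0.0649)⁴/32 = 1.742×10^-6 m⁴.
T_max = τ_allow·J/r = 9.70×10^7 × 1.742×10^-6 / 0.0324 = 5206 N·m.
ω = 2π·3540/60 = 370.7 rad/s, so P_max = T_max·ω = 1.930×10^6 W.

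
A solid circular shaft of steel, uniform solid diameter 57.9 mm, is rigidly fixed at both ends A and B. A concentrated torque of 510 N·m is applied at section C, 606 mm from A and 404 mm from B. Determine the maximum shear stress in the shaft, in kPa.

With uniform GJ and both ends fixed, compatibility θ_AC = θ_CB gives T_A·a = T_B·b, together with T_A + T_B = T₀.
T_A = T₀·b/(a+b) = 510.0·404/1010 = 204.0 N·m; T_B = 306.0 N·m.
τ in each portion: τ_AC = 5.35×10^6 Pa, τ_CB = 8.03×10^6 Pa; maximum is in CB.
τ_max = T_CB·r/J = 306.0·0.0290/1.10×10^-6 = 8.029×10^6 Pa.

8030 kPa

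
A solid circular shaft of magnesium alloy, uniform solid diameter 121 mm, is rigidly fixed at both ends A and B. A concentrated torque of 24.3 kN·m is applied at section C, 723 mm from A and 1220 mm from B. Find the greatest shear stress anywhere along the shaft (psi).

6360 psi

With uniform GJ and both ends fixed, compatibility θ_AC = θ_CB gives T_A·a = T_B·b, together with T_A + T_B = T₀.
T_A = T₀·b/(a+b) = 24300·1220/1943 = 15260 N·m; T_B = 9042 N·m.
τ in each portion: τ_AC = 4.39×10^7 Pa, τ_CB = 2.60×10^7 Pa; maximum is in AC.
τ_max = T_AC·r/J = 15260·0.0605/2.10×10^-5 = 4.386×10^7 Pa.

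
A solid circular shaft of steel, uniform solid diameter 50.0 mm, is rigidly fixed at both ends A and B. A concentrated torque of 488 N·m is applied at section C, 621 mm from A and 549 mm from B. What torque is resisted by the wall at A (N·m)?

229 N·m

With uniform GJ and both ends fixed, compatibility θ_AC = θ_CB gives T_A·a = T_B·b, together with T_A + T_B = T₀.
T_A = T₀·b/(a+b) = 488.0·549/1170 = 229.0 N·m; T_B = 259.0 N·m.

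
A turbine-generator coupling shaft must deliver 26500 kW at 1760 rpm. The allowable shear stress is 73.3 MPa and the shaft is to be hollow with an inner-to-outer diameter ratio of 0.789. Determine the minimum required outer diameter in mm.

254 mm

ω = 2π·1760/60 = 184.3 rad/s, so T = P/ω = 26500×10³ / 184.3 = 143800 N·m.
For a hollow shaft with d_i/d_o = 0.789: τ_max = 16T/(π d_o³ (1−k⁴)), so d_o = [16T/(π τ_allow (1−k⁴))]^(1/3) = [16·143800/(π·7.33×10^7·0.6125)]^(1/3) = 0.2536 m.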